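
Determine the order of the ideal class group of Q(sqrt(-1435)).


K = Q(sqrt(-1435)). d mod 4 = 1, so D = disc(K) = d = -1435
h(K) equals the number of primitive reduced positive-definite forms (a, b, c) = a*x^2 + b*x*y + c*y^2 with b^2 - 4ac = D,
where reduced means |b| <= a <= c, with b >= 0 whenever |b| = a or a = c, and primitive means gcd(a, b, c) = 1.
Reduced forces 3a^2 <= |D| = 1435, so 1 <= a <= 21; b must have the parity of D, and c = (b^2 - D)/(4a) must be an integer >= a.
Enumerate a = 1..21, b in [-a, a]:
  a=1: (1, 1, 359)  [1]
  a=2..4: none
  a=5: (5, 5, 73)  [1]
  a=6: none
  a=7: (7, 7, 53)  [1]
  a=8..18: none
  a=19: (19, 3, 19)  [1]
  a=20..21: none
Total reduced forms: 1 + 1 + 1 + 1 = 4
h = 4

4


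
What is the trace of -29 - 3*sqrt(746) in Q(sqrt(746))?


Tr(a + b*sqrt(d)) = (a + b*sqrt(d)) + (a - b*sqrt(d)) = 2a
= 2 * (-29)
= -58

-58


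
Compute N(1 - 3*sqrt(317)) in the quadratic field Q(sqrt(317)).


N(a + b*sqrt(d)) = a^2 - d*b^2
= (1)^2 - (317)*(-3)^2
= 1 - 2853
= -2852

-2852


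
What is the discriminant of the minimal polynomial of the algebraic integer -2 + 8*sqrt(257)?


The element -2 + 8*sqrt(257) has minimal polynomial:
x^2 + 4*x - 16444
Discriminant = (4)^2 - 4*(-16444)
= 16 + 65776
= 65792

65792


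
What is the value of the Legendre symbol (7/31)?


p = 31 is prime, so compute (7/31) with the reciprocity algorithm (Jacobi-symbol steps: pull out 2s via (2/n), flip via reciprocity, reduce):
  reciprocity: (7/31) -> -(31/7)
  reduce: (3/7)
  reciprocity: (3/7) -> -(7/3)
  reduce: (1/3)
  (1/3) = 1
Product of signs = 1
(7/31) = 1

1


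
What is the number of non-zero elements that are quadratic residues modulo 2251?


For prime p, the number of non-zero quadratic residues is (p-1)/2.
= (2251-1)/2
= 1125

1125


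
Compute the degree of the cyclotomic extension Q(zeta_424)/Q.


The degree equals Euler's totient phi(424).
424 = 2^3 * 53
phi(424) = 208

208


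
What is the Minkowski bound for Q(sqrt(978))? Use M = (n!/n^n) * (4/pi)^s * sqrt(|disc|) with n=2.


d = 978, d mod 4 = 2, so disc(K) = 4d = 3912; |disc(K)| = 3912
Real quadratic field, so n = 2, s = r2 = 0, r1 = 2
M = (n!/n^n) * (4/pi)^s * sqrt(|disc(K)|) = (2!/2^2) * (4/pi)^0 * sqrt(3912)
= 0.5 * 1.000000 * 62.545983
= 31.2730

31.2730


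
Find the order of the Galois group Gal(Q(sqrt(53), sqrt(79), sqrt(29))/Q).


The 3 square roots of distinct primes are multiplicatively independent over Q,
so [K:Q] = 2^3 and Gal(K/Q) is isomorphic to (Z/2Z)^3.
|Gal| = 2^3 = 8

8


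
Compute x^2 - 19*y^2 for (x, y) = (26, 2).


x^2 - d*y^2
= 26^2 - 19*2^2
= 676 - 76
= 600

600


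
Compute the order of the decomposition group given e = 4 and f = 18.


|D_P| = e * f
= 4 * 18
= 72

72


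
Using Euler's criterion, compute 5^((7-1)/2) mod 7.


p = 7 is prime and the exponent is (p-1)/2 = 3, so by Euler's criterion 5^3 = (5/7) = +1 or -1 mod 7.
Compute by square-and-multiply:
  3 = 2 + 1 (binary 11)
  Repeated squaring mod 7: 5^1 = 5, 5^2 = 4
  5^3 = 5^2 * 5^1 = 4 * 5 mod 7
    4 * 5 = 20 = 6 mod 7
  5^3 = 6 mod 7
Result 6 = p - 1 = -1 mod 7: 5 is a quadratic non-residue mod 7. As a residue in [0, p-1] the value is 6.
5^3 mod 7 = 6

6


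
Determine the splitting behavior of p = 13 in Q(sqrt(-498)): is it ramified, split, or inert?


K = Q(sqrt(-498)). Since d mod 4 = 2, disc(K) = -1992.
Check p | disc: -1992 mod 13 = 10.
p does not divide disc. Compute Legendre symbol (d/p):
9^((13-1)/2) mod 13 = 1
(d/p) = 1, so p splits: (p) = P*P' with e=1, f=1, g=2.
Therefore p is split.

split


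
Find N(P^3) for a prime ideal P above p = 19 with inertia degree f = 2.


N(P^a) = p^(a*f)
= 19^(3*2)
= 19^6
= 47045881

47045881


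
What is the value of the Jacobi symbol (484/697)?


Compute (484/697) via quadratic reciprocity:
  pull out 2: (2/697) = +1  (since 697 mod 8 = 1)
  pull out 2: (2/697) = +1  (since 697 mod 8 = 1)
  reciprocity: (121/697) -> +(697/121)
  reduce: (92/121)
  pull out 2: (2/121) = +1  (since 121 mod 8 = 1)
  pull out 2: (2/121) = +1  (since 121 mod 8 = 1)
  reciprocity: (23/121) -> +(121/23)
  reduce: (6/23)
  pull out 2: (2/23) = +1  (since 23 mod 8 = 7)
  reciprocity: (3/23) -> -(23/3)
  reduce: (2/3)
  pull out 2: (2/3) = -1  (since 3 mod 8 = 3)
  (1/3) = 1
Product of signs = 1

1


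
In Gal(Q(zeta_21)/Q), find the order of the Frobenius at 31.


The Frobenius at p in Gal(Q(zeta_n)/Q) = (Z/nZ)* is the class of p, so its order is ord_21(31), the smallest k >= 1 with 31^k = 1 mod 21.
n = 21 = 3 * 7, phi(21) = 12; the order divides phi(n).
Divisors of 12: 1, 2, 3, 4, 6, 12
Repeated squaring mod 21: 31^1 = 10, 31^2 = 16, 31^4 = 4, 31^8 = 16
Test divisors in increasing order:
  k=1: 31^1 = 10 mod 21
  k=2: 31^2 = 16 mod 21
  k=3: 31^3 = 16 * 10 = 13 mod 21
  k=4: 31^4 = 4 mod 21
  k=6: 31^6 = 4 * 16 = 1 mod 21  <- first divisor giving 1
Order = 6

6


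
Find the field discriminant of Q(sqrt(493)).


For K = Q(sqrt(d)) with d squarefree: disc(K) = d if d = 1 mod 4, and disc(K) = 4d if d = 2 or 3 mod 4.
Here d = 493, and d mod 4 = 1.
d = 1 mod 4 (O_K = Z[(1+sqrt(d))/2]), so disc(K) = d = 493

493


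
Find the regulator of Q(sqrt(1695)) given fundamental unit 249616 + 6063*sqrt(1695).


epsilon = 249616 + 6063*sqrt(1695)
= 499232.0000
R = ln(499232.0000)
= 13.1208

13.1208


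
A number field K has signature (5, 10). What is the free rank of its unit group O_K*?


By Dirichlet's unit theorem:
rank = r1 + r2 - 1
= 5 + 10 - 1
= 14

14


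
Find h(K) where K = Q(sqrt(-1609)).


K = Q(sqrt(-1609)). d mod 4 = 3, so D = disc(K) = 4d = -6436
h(K) equals the number of primitive reduced positive-definite forms (a, b, c) = a*x^2 + b*x*y + c*y^2 with b^2 - 4ac = D,
where reduced means |b| <= a <= c, with b >= 0 whenever |b| = a or a = c, and primitive means gcd(a, b, c) = 1.
Reduced forces 3a^2 <= |D| = 6436, so 1 <= a <= 46; b must have the parity of D, and c = (b^2 - D)/(4a) must be an integer >= a.
Enumerate a = 1..46, b in [-a, a]:
  a=1: (1, 0, 1609)  [1]
  a=2: (2, 2, 805)  [1]
  a=3..4: none
  a=5: (5, -2, 322), (5, 2, 322)  [2]
  a=6: none
  a=7: (7, -2, 230), (7, 2, 230)  [2]
  a=8..9: none
  a=10: (10, -2, 161), (10, 2, 161)  [2]
  a=11..12: none
  a=13: (13, -8, 125), (13, 8, 125)  [2]
  a=14: (14, -2, 115), (14, 2, 115)  [2]
  a=15..18: none
  a=19: (19, -10, 86), (19, 10, 86)  [2]
  a=20..22: none
  a=23: (23, -2, 70), (23, 2, 70)  [2]
  a=24: none
  a=25: (25, -8, 65), (25, 8, 65)  [2]
  a=26: (26, -18, 65), (26, 18, 65)  [2]
  a=27..34: none
  a=35: (35, -12, 47), (35, -2, 46), (35, 2, 46), (35, 12, 47)  [4]
  a=36..37: none
  a=38: (38, -10, 43), (38, 10, 43)  [2]
  a=39..40: none
  a=41: (41, -40, 49), (41, 40, 49)  [2]
  a=42..46: none
Total reduced forms: 1 + 1 + 2 + 2 + 2 + 2 + 2 + 2 + 2 + 2 + 2 + 4 + 2 + 2 = 28
h = 28

28


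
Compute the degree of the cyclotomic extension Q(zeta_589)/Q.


The degree equals Euler's totient phi(589).
589 = 19 * 31
phi(589) = 540

540


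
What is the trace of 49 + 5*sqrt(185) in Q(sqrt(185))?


Tr(a + b*sqrt(d)) = (a + b*sqrt(d)) + (a - b*sqrt(d)) = 2a
= 2 * (49)
= 98

98


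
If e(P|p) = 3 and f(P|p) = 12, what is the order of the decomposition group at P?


|D_P| = e * f
= 3 * 12
= 36

36


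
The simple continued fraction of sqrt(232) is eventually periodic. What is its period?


Run the CF algorithm for sqrt(232).
a_0 = floor(sqrt(232)) = 15; set m_0=0, q_0=1.
Recurrence: m' = q*a - m,  q' = (d - m'^2)/q,  a' = floor((a_0 + m')/q').
  step 1: m=15, q=7, a=4
  step 2: m=13, q=9, a=3
  step 3: m=14, q=4, a=7
  step 4: m=14, q=9, a=3
  step 5: m=13, q=7, a=4
  step 6: m=15, q=1, a=30
a_6 = 2*a_0 = 30, so the period closes here.
sqrt(232) = [15; 4, 3, 7, 3, 4, 30]
Period length = 6

6


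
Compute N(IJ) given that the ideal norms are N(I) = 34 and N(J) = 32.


N(IJ) = N(I) * N(J)
= 34 * 32
= 1088

1088


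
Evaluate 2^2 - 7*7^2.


x^2 - d*y^2
= 2^2 - 7*7^2
= 4 - 343
= -339

-339


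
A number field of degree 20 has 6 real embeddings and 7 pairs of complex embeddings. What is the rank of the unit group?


By Dirichlet's unit theorem:
rank = r1 + r2 - 1
= 6 + 7 - 1
= 12

12


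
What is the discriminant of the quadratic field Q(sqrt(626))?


For K = Q(sqrt(d)) with d squarefree: disc(K) = d if d = 1 mod 4, and disc(K) = 4d if d = 2 or 3 mod 4.
Here d = 626, and d mod 4 = 2.
d = 2 mod 4, not 1 (O_K = Z[sqrt(d)]), so disc(K) = 4d = 4 * (626) = 2504

2504


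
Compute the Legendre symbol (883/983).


p = 983 is prime, so compute (883/983) with the reciprocity algorithm (Jacobi-symbol steps: pull out 2s via (2/n), flip via reciprocity, reduce):
  reciprocity: (883/983) -> -(983/883)
  reduce: (100/883)
  pull out 2: (2/883) = -1  (since 883 mod 8 = 3)
  pull out 2: (2/883) = -1  (since 883 mod 8 = 3)
  reciprocity: (25/883) -> +(883/25)
  reduce: (8/25)
  pull out 2: (2/25) = +1  (since 25 mod 8 = 1)
  pull out 2: (2/25) = +1  (since 25 mod 8 = 1)
  pull out 2: (2/25) = +1  (since 25 mod 8 = 1)
  (1/25) = 1
Product of signs = -1
(883/983) = -1

-1


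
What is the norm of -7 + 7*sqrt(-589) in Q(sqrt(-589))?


N(a + b*sqrt(d)) = a^2 - d*b^2
= (-7)^2 - (-589)*(7)^2
= 49 + 28861
= 28910

28910


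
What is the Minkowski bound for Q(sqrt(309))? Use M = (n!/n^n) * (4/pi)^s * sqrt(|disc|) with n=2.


d = 309, d mod 4 = 1, so disc(K) = d = 309; |disc(K)| = 309
Real quadratic field, so n = 2, s = r2 = 0, r1 = 2
M = (n!/n^n) * (4/pi)^s * sqrt(|disc(K)|) = (2!/2^2) * (4/pi)^0 * sqrt(309)
= 0.5 * 1.000000 * 17.578396
= 8.7892

8.7892


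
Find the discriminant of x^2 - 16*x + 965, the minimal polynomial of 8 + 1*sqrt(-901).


The element 8 + 1*sqrt(-901) has minimal polynomial:
x^2 - 16*x + 965
Discriminant = (-16)^2 - 4*(965)
= 256 - 3860
= -3604

-3604


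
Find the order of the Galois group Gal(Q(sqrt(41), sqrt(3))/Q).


The 2 square roots of distinct primes are multiplicatively independent over Q,
so [K:Q] = 2^2 and Gal(K/Q) is isomorphic to (Z/2Z)^2.
|Gal| = 2^2 = 4

4


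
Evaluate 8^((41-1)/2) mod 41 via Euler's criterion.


p = 41 is prime and the exponent is (p-1)/2 = 20, so by Euler's criterion 8^20 = (8/41) = +1 or -1 mod 41.
Compute by square-and-multiply:
  20 = 16 + 4 (binary 10100)
  Repeated squaring mod 41: 8^1 = 8, 8^2 = 23, 8^4 = 37, 8^8 = 16, 8^16 = 10
  8^20 = 8^16 * 8^4 = 10 * 37 mod 41
    10 * 37 = 370 = 1 mod 41
  8^20 = 1 mod 41
Result 1: 8 is a quadratic residue mod 41.
8^20 mod 41 = 1

1


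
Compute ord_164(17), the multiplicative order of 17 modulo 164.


We want ord_164(17), the smallest k >= 1 with 17^k = 1 mod 164.
n = 164 = 2^2 * 41, phi(164) = 80; the order divides phi(n).
Divisors of 80: 1, 2, 4, 5, 8, 10, 16, 20, 40, 80
Repeated squaring mod 164: 17^1 = 17, 17^2 = 125, 17^4 = 45, 17^8 = 57, 17^16 = 133, 17^32 = 141, 17^64 = 37
Test divisors in increasing order:
  k=1: 17^1 = 17 mod 164
  k=2: 17^2 = 125 mod 164
  k=4: 17^4 = 45 mod 164
  k=5: 17^5 = 45 * 17 = 109 mod 164
  k=8: 17^8 = 57 mod 164
  k=10: 17^10 = 57 * 125 = 73 mod 164
  k=16: 17^16 = 133 mod 164
  k=20: 17^20 = 133 * 45 = 81 mod 164
  k=40: 17^40 = 141 * 57 = 1 mod 164  <- first divisor giving 1
Order = 40

40


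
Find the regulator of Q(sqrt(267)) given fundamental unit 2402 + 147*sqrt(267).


epsilon = 2402 + 147*sqrt(267)
= 4803.9998
R = ln(4803.9998)
= 8.4772

8.4772


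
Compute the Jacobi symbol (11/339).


Compute (11/339) via quadratic reciprocity:
  reciprocity: (11/339) -> -(339/11)
  reduce: (9/11)
  reciprocity: (9/11) -> +(11/9)
  reduce: (2/9)
  pull out 2: (2/9) = +1  (since 9 mod 8 = 1)
  (1/9) = 1
Product of signs = -1

-1


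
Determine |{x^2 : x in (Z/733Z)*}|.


For prime p, the number of non-zero quadratic residues is (p-1)/2.
= (733-1)/2
= 366

366


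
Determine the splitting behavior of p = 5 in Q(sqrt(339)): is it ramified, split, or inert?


K = Q(sqrt(339)). Since d mod 4 = 3, disc(K) = 1356.
Check p | disc: 1356 mod 5 = 1.
p does not divide disc. Compute Legendre symbol (d/p):
4^((5-1)/2) mod 5 = 1
(d/p) = 1, so p splits: (p) = P*P' with e=1, f=1, g=2.
Therefore p is split.

split


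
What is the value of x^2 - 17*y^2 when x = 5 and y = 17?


x^2 - d*y^2
= 5^2 - 17*17^2
= 25 - 4913
= -4888

-4888


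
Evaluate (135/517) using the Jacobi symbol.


Compute (135/517) via quadratic reciprocity:
  reciprocity: (135/517) -> +(517/135)
  reduce: (112/135)
  pull out 2: (2/135) = +1  (since 135 mod 8 = 7)
  pull out 2: (2/135) = +1  (since 135 mod 8 = 7)
  pull out 2: (2/135) = +1  (since 135 mod 8 = 7)
  pull out 2: (2/135) = +1  (since 135 mod 8 = 7)
  reciprocity: (7/135) -> -(135/7)
  reduce: (2/7)
  pull out 2: (2/7) = +1  (since 7 mod 8 = 7)
  (1/7) = 1
Product of signs = -1

-1


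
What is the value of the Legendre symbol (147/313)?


p = 313 is prime, so compute (147/313) with the reciprocity algorithm (Jacobi-symbol steps: pull out 2s via (2/n), flip via reciprocity, reduce):
  reciprocity: (147/313) -> +(313/147)
  reduce: (19/147)
  reciprocity: (19/147) -> -(147/19)
  reduce: (14/19)
  pull out 2: (2/19) = -1  (since 19 mod 8 = 3)
  reciprocity: (7/19) -> -(19/7)
  reduce: (5/7)
  reciprocity: (5/7) -> +(7/5)
  reduce: (2/5)
  pull out 2: (2/5) = -1  (since 5 mod 8 = 5)
  (1/5) = 1
Product of signs = 1
(147/313) = 1

1


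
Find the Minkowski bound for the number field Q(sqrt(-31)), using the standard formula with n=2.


d = -31, d mod 4 = 1, so disc(K) = d = -31; |disc(K)| = 31
Imaginary quadratic field, so n = 2, s = r2 = 1, r1 = 0
M = (n!/n^n) * (4/pi)^s * sqrt(|disc(K)|) = (2!/2^2) * (4/pi)^1 * sqrt(31)
= 0.5 * 1.273240 * 5.567764
= 3.5445

3.5445


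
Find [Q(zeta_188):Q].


The degree equals Euler's totient phi(188).
188 = 2^2 * 47
phi(188) = 92

92


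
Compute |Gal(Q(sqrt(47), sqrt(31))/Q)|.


The 2 square roots of distinct primes are multiplicatively independent over Q,
so [K:Q] = 2^2 and Gal(K/Q) is isomorphic to (Z/2Z)^2.
|Gal| = 2^2 = 4

4


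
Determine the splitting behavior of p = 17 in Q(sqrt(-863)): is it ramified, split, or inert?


K = Q(sqrt(-863)). Since d mod 4 = 1, disc(K) = -863.
Check p | disc: -863 mod 17 = 4.
p does not divide disc. Compute Legendre symbol (d/p):
4^((17-1)/2) mod 17 = 1
(d/p) = 1, so p splits: (p) = P*P' with e=1, f=1, g=2.
Therefore p is split.

split


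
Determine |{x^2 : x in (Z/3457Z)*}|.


For prime p, the number of non-zero quadratic residues is (p-1)/2.
= (3457-1)/2
= 1728

1728


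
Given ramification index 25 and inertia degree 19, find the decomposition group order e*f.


|D_P| = e * f
= 25 * 19
= 475

475


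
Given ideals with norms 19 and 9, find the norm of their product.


N(IJ) = N(I) * N(J)
= 19 * 9
= 171

171


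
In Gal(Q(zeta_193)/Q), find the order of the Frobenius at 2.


The Frobenius at p in Gal(Q(zeta_n)/Q) = (Z/nZ)* is the class of p, so its order is ord_193(2), the smallest k >= 1 with 2^k = 1 mod 193.
n = 193 = 193, phi(193) = 192; the order divides phi(n).
Divisors of 192: 1, 2, 3, 4, 6, 8, 12, 16, 24, 32, 48, 64, 96, 192
Repeated squaring mod 193: 2^1 = 2, 2^2 = 4, 2^4 = 16, 2^8 = 63, 2^16 = 109, 2^32 = 108, 2^64 = 84, 2^128 = 108
Test divisors in increasing order:
  k=1: 2^1 = 2 mod 193
  k=2: 2^2 = 4 mod 193
  k=3: 2^3 = 4 * 2 = 8 mod 193
  k=4: 2^4 = 16 mod 193
  k=6: 2^6 = 16 * 4 = 64 mod 193
  k=8: 2^8 = 63 mod 193
  k=12: 2^12 = 63 * 16 = 43 mod 193
  k=16: 2^16 = 109 mod 193
  k=24: 2^24 = 109 * 63 = 112 mod 193
  k=32: 2^32 = 108 mod 193
  k=48: 2^48 = 108 * 109 = 192 mod 193
  k=64: 2^64 = 84 mod 193
  k=96: 2^96 = 84 * 108 = 1 mod 193  <- first divisor giving 1
Order = 96

96


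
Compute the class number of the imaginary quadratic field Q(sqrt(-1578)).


K = Q(sqrt(-1578)). d mod 4 = 2, so D = disc(K) = 4d = -6312
h(K) equals the number of primitive reduced positive-definite forms (a, b, c) = a*x^2 + b*x*y + c*y^2 with b^2 - 4ac = D,
where reduced means |b| <= a <= c, with b >= 0 whenever |b| = a or a = c, and primitive means gcd(a, b, c) = 1.
Reduced forces 3a^2 <= |D| = 6312, so 1 <= a <= 45; b must have the parity of D, and c = (b^2 - D)/(4a) must be an integer >= a.
Enumerate a = 1..45, b in [-a, a]:
  a=1: (1, 0, 1578)  [1]
  a=2: (2, 0, 789)  [1]
  a=3: (3, 0, 526)  [1]
  a=4..5: none
  a=6: (6, 0, 263)  [1]
  a=7: (7, -4, 226), (7, 4, 226)  [2]
  a=8..13: none
  a=14: (14, -4, 113), (14, 4, 113)  [2]
  a=15..20: none
  a=21: (21, -18, 79), (21, 18, 79)  [2]
  a=22: none
  a=23: (23, -6, 69), (23, 6, 69)  [2]
  a=24..40: none
  a=41: (41, -24, 42), (41, 24, 42)  [2]
  a=42: none
  a=43: (43, -40, 46), (43, 40, 46)  [2]
  a=44..45: none
Total reduced forms: 1 + 1 + 1 + 1 + 2 + 2 + 2 + 2 + 2 + 2 = 16
h = 16

16


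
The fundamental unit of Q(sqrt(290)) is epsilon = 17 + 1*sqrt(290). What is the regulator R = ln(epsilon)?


epsilon = 17 + 1*sqrt(290)
= 34.0294
R = ln(34.0294)
= 3.5272

3.5272


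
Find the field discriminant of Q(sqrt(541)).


For K = Q(sqrt(d)) with d squarefree: disc(K) = d if d = 1 mod 4, and disc(K) = 4d if d = 2 or 3 mod 4.
Here d = 541, and d mod 4 = 1.
d = 1 mod 4 (O_K = Z[(1+sqrt(d))/2]), so disc(K) = d = 541

541


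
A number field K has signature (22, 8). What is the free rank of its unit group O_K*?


By Dirichlet's unit theorem:
rank = r1 + r2 - 1
= 22 + 8 - 1
= 29

29


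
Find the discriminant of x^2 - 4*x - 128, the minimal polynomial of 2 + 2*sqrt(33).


The element 2 + 2*sqrt(33) has minimal polynomial:
x^2 - 4*x - 128
Discriminant = (-4)^2 - 4*(-128)
= 16 + 512
= 528

528


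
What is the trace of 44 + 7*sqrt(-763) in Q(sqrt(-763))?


Tr(a + b*sqrt(d)) = (a + b*sqrt(d)) + (a - b*sqrt(d)) = 2a
= 2 * (44)
= 88

88


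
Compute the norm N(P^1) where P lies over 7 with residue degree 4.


N(P^a) = p^(a*f)
= 7^(1*4)
= 7^4
= 2401

2401


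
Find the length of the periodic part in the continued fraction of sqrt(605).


Run the CF algorithm for sqrt(605).
a_0 = floor(sqrt(605)) = 24; set m_0=0, q_0=1.
Recurrence: m' = q*a - m,  q' = (d - m'^2)/q,  a' = floor((a_0 + m')/q').
  step 1: m=24, q=29, a=1
  step 2: m=5, q=20, a=1
  step 3: m=15, q=19, a=2
  step 4: m=23, q=4, a=11
  step 5: m=21, q=41, a=1
  step 6: m=20, q=5, a=8
  step 7: m=20, q=41, a=1
  step 8: m=21, q=4, a=11
  step 9: m=23, q=19, a=2
  step 10: m=15, q=20, a=1
  step 11: m=5, q=29, a=1
  step 12: m=24, q=1, a=48
a_12 = 2*a_0 = 48, so the period closes here.
sqrt(605) = [24; 1, 1, 2, 11, 1, 8, 1, 11, 2, 1, 1, 48]
Period length = 12

12


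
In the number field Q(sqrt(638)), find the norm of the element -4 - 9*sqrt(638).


N(a + b*sqrt(d)) = a^2 - d*b^2
= (-4)^2 - (638)*(-9)^2
= 16 - 51678
= -51662

-51662


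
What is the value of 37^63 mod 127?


p = 127 is prime and the exponent is (p-1)/2 = 63, so by Euler's criterion 37^63 = (37/127) = +1 or -1 mod 127.
Compute by square-and-multiply:
  63 = 32 + 16 + 8 + 4 + 2 + 1 (binary 111111)
  Repeated squaring mod 127: 37^1 = 37, 37^2 = 99, 37^4 = 22, 37^8 = 103, 37^16 = 68, 37^32 = 52
  37^63 = 37^32 * 37^16 * 37^8 * 37^4 * 37^2 * 37^1 = 52 * 68 * 103 * 22 * 99 * 37 mod 127
    52 * 68 = 3536 = 107 mod 127
    107 * 103 = 11021 = 99 mod 127
    99 * 22 = 2178 = 19 mod 127
    19 * 99 = 1881 = 103 mod 127
    103 * 37 = 3811 = 1 mod 127
  37^63 = 1 mod 127
Result 1: 37 is a quadratic residue mod 127.
37^63 mod 127 = 1

1


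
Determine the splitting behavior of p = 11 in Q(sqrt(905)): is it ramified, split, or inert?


K = Q(sqrt(905)). Since d mod 4 = 1, disc(K) = 905.
Check p | disc: 905 mod 11 = 3.
p does not divide disc. Compute Legendre symbol (d/p):
3^((11-1)/2) mod 11 = 1
(d/p) = 1, so p splits: (p) = P*P' with e=1, f=1, g=2.
Therefore p is split.

split


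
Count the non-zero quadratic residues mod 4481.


For prime p, the number of non-zero quadratic residues is (p-1)/2.
= (4481-1)/2
= 2240

2240


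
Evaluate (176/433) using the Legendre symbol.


p = 433 is prime, so compute (176/433) with the reciprocity algorithm (Jacobi-symbol steps: pull out 2s via (2/n), flip via reciprocity, reduce):
  pull out 2: (2/433) = +1  (since 433 mod 8 = 1)
  pull out 2: (2/433) = +1  (since 433 mod 8 = 1)
  pull out 2: (2/433) = +1  (since 433 mod 8 = 1)
  pull out 2: (2/433) = +1  (since 433 mod 8 = 1)
  reciprocity: (11/433) -> +(433/11)
  reduce: (4/11)
  pull out 2: (2/11) = -1  (since 11 mod 8 = 3)
  pull out 2: (2/11) = -1  (since 11 mod 8 = 3)
  (1/11) = 1
Product of signs = 1
(176/433) = 1

1


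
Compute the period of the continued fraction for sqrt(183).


Run the CF algorithm for sqrt(183).
a_0 = floor(sqrt(183)) = 13; set m_0=0, q_0=1.
Recurrence: m' = q*a - m,  q' = (d - m'^2)/q,  a' = floor((a_0 + m')/q').
  step 1: m=13, q=14, a=1
  step 2: m=1, q=13, a=1
  step 3: m=12, q=3, a=8
  step 4: m=12, q=13, a=1
  step 5: m=1, q=14, a=1
  step 6: m=13, q=1, a=26
a_6 = 2*a_0 = 26, so the period closes here.
sqrt(183) = [13; 1, 1, 8, 1, 1, 26]
Period length = 6

6


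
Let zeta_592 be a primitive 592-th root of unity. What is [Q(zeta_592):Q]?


The degree equals Euler's totient phi(592).
592 = 2^4 * 37
phi(592) = 288

288


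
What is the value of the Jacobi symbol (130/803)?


Compute (130/803) via quadratic reciprocity:
  pull out 2: (2/803) = -1  (since 803 mod 8 = 3)
  reciprocity: (65/803) -> +(803/65)
  reduce: (23/65)
  reciprocity: (23/65) -> +(65/23)
  reduce: (19/23)
  reciprocity: (19/23) -> -(23/19)
  reduce: (4/19)
  pull out 2: (2/19) = -1  (since 19 mod 8 = 3)
  pull out 2: (2/19) = -1  (since 19 mod 8 = 3)
  (1/19) = 1
Product of signs = 1

1


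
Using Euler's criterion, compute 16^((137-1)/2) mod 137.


p = 137 is prime and the exponent is (p-1)/2 = 68, so by Euler's criterion 16^68 = (16/137) = +1 or -1 mod 137.
Compute by square-and-multiply:
  68 = 64 + 4 (binary 1000100)
  Repeated squaring mod 137: 16^1 = 16, 16^2 = 119, 16^4 = 50, 16^8 = 34, 16^16 = 60, 16^32 = 38, 16^64 = 74
  16^68 = 16^64 * 16^4 = 74 * 50 mod 137
    74 * 50 = 3700 = 1 mod 137
  16^68 = 1 mod 137
Result 1: 16 is a quadratic residue mod 137.
16^68 mod 137 = 1

1


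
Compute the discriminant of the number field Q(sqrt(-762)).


For K = Q(sqrt(d)) with d squarefree: disc(K) = d if d = 1 mod 4, and disc(K) = 4d if d = 2 or 3 mod 4.
Here d = -762, and d mod 4 = 2.
d = 2 mod 4, not 1 (O_K = Z[sqrt(d)]), so disc(K) = 4d = 4 * (-762) = -3048

-3048


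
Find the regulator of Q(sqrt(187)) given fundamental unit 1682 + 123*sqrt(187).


epsilon = 1682 + 123*sqrt(187)
= 3363.9997
R = ln(3363.9997)
= 8.1209

8.1209


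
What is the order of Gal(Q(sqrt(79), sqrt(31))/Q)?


The 2 square roots of distinct primes are multiplicatively independent over Q,
so [K:Q] = 2^2 and Gal(K/Q) is isomorphic to (Z/2Z)^2.
|Gal| = 2^2 = 4

4


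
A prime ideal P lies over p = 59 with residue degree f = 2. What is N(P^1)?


N(P^a) = p^(a*f)
= 59^(1*2)
= 59^2
= 3481

3481


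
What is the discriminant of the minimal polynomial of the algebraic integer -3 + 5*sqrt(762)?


The element -3 + 5*sqrt(762) has minimal polynomial:
x^2 + 6*x - 19041
Discriminant = (6)^2 - 4*(-19041)
= 36 + 76164
= 76200

76200


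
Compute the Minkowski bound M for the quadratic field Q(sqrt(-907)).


d = -907, d mod 4 = 1, so disc(K) = d = -907; |disc(K)| = 907
Imaginary quadratic field, so n = 2, s = r2 = 1, r1 = 0
M = (n!/n^n) * (4/pi)^s * sqrt(|disc(K)|) = (2!/2^2) * (4/pi)^1 * sqrt(907)
= 0.5 * 1.273240 * 30.116441
= 19.1727

19.1727


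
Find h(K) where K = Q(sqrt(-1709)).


K = Q(sqrt(-1709)). d mod 4 = 3, so D = disc(K) = 4d = -6836
h(K) equals the number of primitive reduced positive-definite forms (a, b, c) = a*x^2 + b*x*y + c*y^2 with b^2 - 4ac = D,
where reduced means |b| <= a <= c, with b >= 0 whenever |b| = a or a = c, and primitive means gcd(a, b, c) = 1.
Reduced forces 3a^2 <= |D| = 6836, so 1 <= a <= 47; b must have the parity of D, and c = (b^2 - D)/(4a) must be an integer >= a.
Enumerate a = 1..47, b in [-a, a]:
  a=1: (1, 0, 1709)  [1]
  a=2: (2, 2, 855)  [1]
  a=3: (3, -2, 570), (3, 2, 570)  [2]
  a=4: none
  a=5: (5, -2, 342), (5, 2, 342)  [2]
  a=6: (6, -2, 285), (6, 2, 285)  [2]
  a=7..8: none
  a=9: (9, -2, 190), (9, 2, 190)  [2]
  a=10: (10, -2, 171), (10, 2, 171)  [2]
  a=11..14: none
  a=15: (15, -8, 115), (15, -2, 114), (15, 2, 114), (15, 8, 115)  [4]
  a=16: none
  a=17: (17, -10, 102), (17, 10, 102)  [2]
  a=18: (18, -2, 95), (18, 2, 95)  [2]
  a=19: (19, -2, 90), (19, 2, 90)  [2]
  a=20..22: none
  a=23: (23, -8, 75), (23, 8, 75)  [2]
  a=24: none
  a=25: (25, -8, 69), (25, 8, 69)  [2]
  a=26: none
  a=27: (27, -20, 67), (27, 20, 67)  [2]
  a=28..29: none
  a=30: (30, -22, 61), (30, -2, 57), (30, 2, 57), (30, 22, 61)  [4]
  a=31..33: none
  a=34: (34, -10, 51), (34, 10, 51)  [2]
  a=35..36: none
  a=37: (37, -34, 54), (37, 34, 54)  [2]
  a=38: (38, -2, 45), (38, 2, 45)  [2]
  a=39..42: none
  a=43: (43, -42, 50), (43, 42, 50)  [2]
  a=44: none
  a=45: (45, -38, 46), (45, 38, 46)  [2]
  a=46..47: none
Total reduced forms: 1 + 1 + 2 + 2 + 2 + 2 + 2 + 4 + 2 + 2 + 2 + 2 + 2 + 2 + 4 + 2 + 2 + 2 + 2 + 2 = 42
h = 42

42


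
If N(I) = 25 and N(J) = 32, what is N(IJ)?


N(IJ) = N(I) * N(J)
= 25 * 32
= 800

800


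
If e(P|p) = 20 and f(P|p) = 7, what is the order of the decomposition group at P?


|D_P| = e * f
= 20 * 7
= 140

140


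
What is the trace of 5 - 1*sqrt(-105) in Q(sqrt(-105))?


Tr(a + b*sqrt(d)) = (a + b*sqrt(d)) + (a - b*sqrt(d)) = 2a
= 2 * (5)
= 10

10


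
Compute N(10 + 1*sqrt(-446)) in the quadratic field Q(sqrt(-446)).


N(a + b*sqrt(d)) = a^2 - d*b^2
= (10)^2 - (-446)*(1)^2
= 100 + 446
= 546

546


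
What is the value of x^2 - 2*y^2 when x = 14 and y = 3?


x^2 - d*y^2
= 14^2 - 2*3^2
= 196 - 18
= 178

178


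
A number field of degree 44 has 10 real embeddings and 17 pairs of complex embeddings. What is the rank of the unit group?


By Dirichlet's unit theorem:
rank = r1 + r2 - 1
= 10 + 17 - 1
= 26

26


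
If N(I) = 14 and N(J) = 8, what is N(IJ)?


N(IJ) = N(I) * N(J)
= 14 * 8
= 112

112


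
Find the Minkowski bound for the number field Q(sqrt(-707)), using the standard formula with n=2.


d = -707, d mod 4 = 1, so disc(K) = d = -707; |disc(K)| = 707
Imaginary quadratic field, so n = 2, s = r2 = 1, r1 = 0
M = (n!/n^n) * (4/pi)^s * sqrt(|disc(K)|) = (2!/2^2) * (4/pi)^1 * sqrt(707)
= 0.5 * 1.273240 * 26.589472
= 16.9274

16.9274


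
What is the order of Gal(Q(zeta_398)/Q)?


|Gal(Q(zeta_398)/Q)| = phi(398)
= 198

198


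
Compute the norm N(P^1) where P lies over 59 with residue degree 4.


N(P^a) = p^(a*f)
= 59^(1*4)
= 59^4
= 12117361

12117361


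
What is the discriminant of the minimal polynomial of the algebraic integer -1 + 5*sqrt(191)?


The element -1 + 5*sqrt(191) has minimal polynomial:
x^2 + 2*x - 4774
Discriminant = (2)^2 - 4*(-4774)
= 4 + 19096
= 19100

19100


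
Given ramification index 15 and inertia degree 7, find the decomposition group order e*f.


|D_P| = e * f
= 15 * 7
= 105

105


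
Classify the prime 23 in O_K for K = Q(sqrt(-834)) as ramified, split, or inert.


K = Q(sqrt(-834)). Since d mod 4 = 2, disc(K) = -3336.
Check p | disc: -3336 mod 23 = 22.
p does not divide disc. Compute Legendre symbol (d/p):
17^((23-1)/2) mod 23 = -1
(d/p) = -1, so p is inert: (p) stays prime with e=1, f=2, g=1.
Therefore p is inert.

inert


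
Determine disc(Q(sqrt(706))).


For K = Q(sqrt(d)) with d squarefree: disc(K) = d if d = 1 mod 4, and disc(K) = 4d if d = 2 or 3 mod 4.
Here d = 706, and d mod 4 = 2.
d = 2 mod 4, not 1 (O_K = Z[sqrt(d)]), so disc(K) = 4d = 4 * (706) = 2824

2824


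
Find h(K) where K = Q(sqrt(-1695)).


K = Q(sqrt(-1695)). d mod 4 = 1, so D = disc(K) = d = -1695
h(K) equals the number of primitive reduced positive-definite forms (a, b, c) = a*x^2 + b*x*y + c*y^2 with b^2 - 4ac = D,
where reduced means |b| <= a <= c, with b >= 0 whenever |b| = a or a = c, and primitive means gcd(a, b, c) = 1.
Reduced forces 3a^2 <= |D| = 1695, so 1 <= a <= 23; b must have the parity of D, and c = (b^2 - D)/(4a) must be an integer >= a.
Enumerate a = 1..23, b in [-a, a]:
  a=1: (1, 1, 424)  [1]
  a=2: (2, -1, 212), (2, 1, 212)  [2]
  a=3: (3, 3, 142)  [1]
  a=4: (4, -1, 106), (4, 1, 106)  [2]
  a=5: (5, 5, 86)  [1]
  a=6: (6, -3, 71), (6, 3, 71)  [2]
  a=7: none
  a=8: (8, -1, 53), (8, 1, 53)  [2]
  a=9: none
  a=10: (10, -5, 43), (10, 5, 43)  [2]
  a=11: none
  a=12: (12, -9, 37), (12, 9, 37)  [2]
  a=13..14: none
  a=15: (15, 15, 32)  [1]
  a=16: (16, -15, 30), (16, 15, 30)  [2]
  a=17..19: none
  a=20: (20, -15, 24), (20, 15, 24)  [2]
  a=21..23: none
Total reduced forms: 1 + 2 + 1 + 2 + 1 + 2 + 2 + 2 + 2 + 1 + 2 + 2 = 20
h = 20

20


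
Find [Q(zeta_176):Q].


The degree equals Euler's totient phi(176).
176 = 2^4 * 11
phi(176) = 80

80


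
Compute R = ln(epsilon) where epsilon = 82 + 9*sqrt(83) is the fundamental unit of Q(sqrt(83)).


epsilon = 82 + 9*sqrt(83)
= 163.9939
R = ln(163.9939)
= 5.0998

5.0998


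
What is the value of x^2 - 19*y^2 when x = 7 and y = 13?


x^2 - d*y^2
= 7^2 - 19*13^2
= 49 - 3211
= -3162

-3162


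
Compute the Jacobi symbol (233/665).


Compute (233/665) via quadratic reciprocity:
  reciprocity: (233/665) -> +(665/233)
  reduce: (199/233)
  reciprocity: (199/233) -> +(233/199)
  reduce: (34/199)
  pull out 2: (2/199) = +1  (since 199 mod 8 = 7)
  reciprocity: (17/199) -> +(199/17)
  reduce: (12/17)
  pull out 2: (2/17) = +1  (since 17 mod 8 = 1)
  pull out 2: (2/17) = +1  (since 17 mod 8 = 1)
  reciprocity: (3/17) -> +(17/3)
  reduce: (2/3)
  pull out 2: (2/3) = -1  (since 3 mod 8 = 3)
  (1/3) = 1
Product of signs = -1

-1


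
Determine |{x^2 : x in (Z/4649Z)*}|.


For prime p, the number of non-zero quadratic residues is (p-1)/2.
= (4649-1)/2
= 2324

2324


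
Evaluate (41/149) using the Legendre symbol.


p = 149 is prime, so compute (41/149) with the reciprocity algorithm (Jacobi-symbol steps: pull out 2s via (2/n), flip via reciprocity, reduce):
  reciprocity: (41/149) -> +(149/41)
  reduce: (26/41)
  pull out 2: (2/41) = +1  (since 41 mod 8 = 1)
  reciprocity: (13/41) -> +(41/13)
  reduce: (2/13)
  pull out 2: (2/13) = -1  (since 13 mod 8 = 5)
  (1/13) = 1
Product of signs = -1
(41/149) = -1

-1


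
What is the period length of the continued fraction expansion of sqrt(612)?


Run the CF algorithm for sqrt(612).
a_0 = floor(sqrt(612)) = 24; set m_0=0, q_0=1.
Recurrence: m' = q*a - m,  q' = (d - m'^2)/q,  a' = floor((a_0 + m')/q').
  step 1: m=24, q=36, a=1
  step 2: m=12, q=13, a=2
  step 3: m=14, q=32, a=1
  step 4: m=18, q=9, a=4
  step 5: m=18, q=32, a=1
  step 6: m=14, q=13, a=2
  step 7: m=12, q=36, a=1
  step 8: m=24, q=1, a=48
a_8 = 2*a_0 = 48, so the period closes here.
sqrt(612) = [24; 1, 2, 1, 4, 1, 2, 1, 48]
Period length = 8

8


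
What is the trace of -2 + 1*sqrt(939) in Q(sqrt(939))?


Tr(a + b*sqrt(d)) = (a + b*sqrt(d)) + (a - b*sqrt(d)) = 2a
= 2 * (-2)
= -4

-4


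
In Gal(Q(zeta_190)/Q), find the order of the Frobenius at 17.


The Frobenius at p in Gal(Q(zeta_n)/Q) = (Z/nZ)* is the class of p, so its order is ord_190(17), the smallest k >= 1 with 17^k = 1 mod 190.
n = 190 = 2 * 5 * 19, phi(190) = 72; the order divides phi(n).
Divisors of 72: 1, 2, 3, 4, 6, 8, 9, 12, 18, 24, 36, 72
Repeated squaring mod 190: 17^1 = 17, 17^2 = 99, 17^4 = 111, 17^8 = 161, 17^16 = 81, 17^32 = 101, 17^64 = 131
Test divisors in increasing order:
  k=1: 17^1 = 17 mod 190
  k=2: 17^2 = 99 mod 190
  k=3: 17^3 = 99 * 17 = 163 mod 190
  k=4: 17^4 = 111 mod 190
  k=6: 17^6 = 111 * 99 = 159 mod 190
  k=8: 17^8 = 161 mod 190
  k=9: 17^9 = 161 * 17 = 77 mod 190
  k=12: 17^12 = 161 * 111 = 11 mod 190
  k=18: 17^18 = 81 * 99 = 39 mod 190
  k=24: 17^24 = 81 * 161 = 121 mod 190
  k=36: 17^36 = 101 * 111 = 1 mod 190  <- first divisor giving 1
Order = 36

36


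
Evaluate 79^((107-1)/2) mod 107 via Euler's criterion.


p = 107 is prime and the exponent is (p-1)/2 = 53, so by Euler's criterion 79^53 = (79/107) = +1 or -1 mod 107.
Compute by square-and-multiply:
  53 = 32 + 16 + 4 + 1 (binary 110101)
  Repeated squaring mod 107: 79^1 = 79, 79^2 = 35, 79^4 = 48, 79^8 = 57, 79^16 = 39, 79^32 = 23
  79^53 = 79^32 * 79^16 * 79^4 * 79^1 = 23 * 39 * 48 * 79 mod 107
    23 * 39 = 897 = 41 mod 107
    41 * 48 = 1968 = 42 mod 107
    42 * 79 = 3318 = 1 mod 107
  79^53 = 1 mod 107
Result 1: 79 is a quadratic residue mod 107.
79^53 mod 107 = 1

1


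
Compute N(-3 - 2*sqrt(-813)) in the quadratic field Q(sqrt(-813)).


N(a + b*sqrt(d)) = a^2 - d*b^2
= (-3)^2 - (-813)*(-2)^2
= 9 + 3252
= 3261

3261


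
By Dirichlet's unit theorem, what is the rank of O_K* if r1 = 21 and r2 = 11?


By Dirichlet's unit theorem:
rank = r1 + r2 - 1
= 21 + 11 - 1
= 31

31


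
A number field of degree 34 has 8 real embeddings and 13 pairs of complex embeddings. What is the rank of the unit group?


By Dirichlet's unit theorem:
rank = r1 + r2 - 1
= 8 + 13 - 1
= 20

20


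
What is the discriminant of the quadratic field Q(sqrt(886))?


For K = Q(sqrt(d)) with d squarefree: disc(K) = d if d = 1 mod 4, and disc(K) = 4d if d = 2 or 3 mod 4.
Here d = 886, and d mod 4 = 2.
d = 2 mod 4, not 1 (O_K = Z[sqrt(d)]), so disc(K) = 4d = 4 * (886) = 3544

3544


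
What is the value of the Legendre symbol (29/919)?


p = 919 is prime, so compute (29/919) with the reciprocity algorithm (Jacobi-symbol steps: pull out 2s via (2/n), flip via reciprocity, reduce):
  reciprocity: (29/919) -> +(919/29)
  reduce: (20/29)
  pull out 2: (2/29) = -1  (since 29 mod 8 = 5)
  pull out 2: (2/29) = -1  (since 29 mod 8 = 5)
  reciprocity: (5/29) -> +(29/5)
  reduce: (4/5)
  pull out 2: (2/5) = -1  (since 5 mod 8 = 5)
  pull out 2: (2/5) = -1  (since 5 mod 8 = 5)
  (1/5) = 1
Product of signs = 1
(29/919) = 1

1


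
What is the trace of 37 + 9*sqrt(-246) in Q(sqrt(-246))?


Tr(a + b*sqrt(d)) = (a + b*sqrt(d)) + (a - b*sqrt(d)) = 2a
= 2 * (37)
= 74

74


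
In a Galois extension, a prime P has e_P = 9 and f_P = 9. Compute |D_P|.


|D_P| = e * f
= 9 * 9
= 81

81


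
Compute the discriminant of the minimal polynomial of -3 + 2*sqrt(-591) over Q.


The element -3 + 2*sqrt(-591) has minimal polynomial:
x^2 + 6*x + 2373
Discriminant = (6)^2 - 4*(2373)
= 36 - 9492
= -9456

-9456


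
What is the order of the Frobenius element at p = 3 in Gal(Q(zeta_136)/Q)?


The Frobenius at p in Gal(Q(zeta_n)/Q) = (Z/nZ)* is the class of p, so its order is ord_136(3), the smallest k >= 1 with 3^k = 1 mod 136.
n = 136 = 2^3 * 17, phi(136) = 64; the order divides phi(n).
Divisors of 64: 1, 2, 4, 8, 16, 32, 64
Repeated squaring mod 136: 3^1 = 3, 3^2 = 9, 3^4 = 81, 3^8 = 33, 3^16 = 1, 3^32 = 1, 3^64 = 1
Test divisors in increasing order:
  k=1: 3^1 = 3 mod 136
  k=2: 3^2 = 9 mod 136
  k=4: 3^4 = 81 mod 136
  k=8: 3^8 = 33 mod 136
  k=16: 3^16 = 1 mod 136  <- first divisor giving 1
Order = 16

16


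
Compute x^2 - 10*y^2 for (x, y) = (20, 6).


x^2 - d*y^2
= 20^2 - 10*6^2
= 400 - 360
= 40

40


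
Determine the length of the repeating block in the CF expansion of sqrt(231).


Run the CF algorithm for sqrt(231).
a_0 = floor(sqrt(231)) = 15; set m_0=0, q_0=1.
Recurrence: m' = q*a - m,  q' = (d - m'^2)/q,  a' = floor((a_0 + m')/q').
  step 1: m=15, q=6, a=5
  step 2: m=15, q=1, a=30
a_2 = 2*a_0 = 30, so the period closes here.
sqrt(231) = [15; 5, 30]
Period length = 2

2


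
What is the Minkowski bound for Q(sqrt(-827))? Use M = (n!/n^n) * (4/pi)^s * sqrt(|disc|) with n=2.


d = -827, d mod 4 = 1, so disc(K) = d = -827; |disc(K)| = 827
Imaginary quadratic field, so n = 2, s = r2 = 1, r1 = 0
M = (n!/n^n) * (4/pi)^s * sqrt(|disc(K)|) = (2!/2^2) * (4/pi)^1 * sqrt(827)
= 0.5 * 1.273240 * 28.757608
= 18.3077

18.3077


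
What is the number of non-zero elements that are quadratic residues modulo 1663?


For prime p, the number of non-zero quadratic residues is (p-1)/2.
= (1663-1)/2
= 831

831


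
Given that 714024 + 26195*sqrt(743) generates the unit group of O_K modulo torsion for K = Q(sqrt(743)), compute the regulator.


epsilon = 714024 + 26195*sqrt(743)
= 1.4280e+06
R = ln(1.4280e+06)
= 14.1718

14.1718


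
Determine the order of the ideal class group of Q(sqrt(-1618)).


K = Q(sqrt(-1618)). d mod 4 = 2, so D = disc(K) = 4d = -6472
h(K) equals the number of primitive reduced positive-definite forms (a, b, c) = a*x^2 + b*x*y + c*y^2 with b^2 - 4ac = D,
where reduced means |b| <= a <= c, with b >= 0 whenever |b| = a or a = c, and primitive means gcd(a, b, c) = 1.
Reduced forces 3a^2 <= |D| = 6472, so 1 <= a <= 46; b must have the parity of D, and c = (b^2 - D)/(4a) must be an integer >= a.
Enumerate a = 1..46, b in [-a, a]:
  a=1: (1, 0, 1618)  [1]
  a=2: (2, 0, 809)  [1]
  a=3..18: none
  a=19: (19, -8, 86), (19, 8, 86)  [2]
  a=20..28: none
  a=29: (29, -16, 58), (29, 16, 58)  [2]
  a=30: none
  a=31: (31, -10, 53), (31, 10, 53)  [2]
  a=32..36: none
  a=37: (37, -22, 47), (37, 22, 47)  [2]
  a=38: (38, -8, 43), (38, 8, 43)  [2]
  a=39..46: none
Total reduced forms: 1 + 1 + 2 + 2 + 2 + 2 + 2 = 12
h = 12

12


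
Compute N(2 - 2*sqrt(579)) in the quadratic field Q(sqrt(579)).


N(a + b*sqrt(d)) = a^2 - d*b^2
= (2)^2 - (579)*(-2)^2
= 4 - 2316
= -2312

-2312


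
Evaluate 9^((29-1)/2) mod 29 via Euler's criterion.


p = 29 is prime and the exponent is (p-1)/2 = 14, so by Euler's criterion 9^14 = (9/29) = +1 or -1 mod 29.
Compute by square-and-multiply:
  14 = 8 + 4 + 2 (binary 1110)
  Repeated squaring mod 29: 9^1 = 9, 9^2 = 23, 9^4 = 7, 9^8 = 20
  9^14 = 9^8 * 9^4 * 9^2 = 20 * 7 * 23 mod 29
    20 * 7 = 140 = 24 mod 29
    24 * 23 = 552 = 1 mod 29
  9^14 = 1 mod 29
Result 1: 9 is a quadratic residue mod 29.
9^14 mod 29 = 1

1


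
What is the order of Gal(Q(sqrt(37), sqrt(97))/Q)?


The 2 square roots of distinct primes are multiplicatively independent over Q,
so [K:Q] = 2^2 and Gal(K/Q) is isomorphic to (Z/2Z)^2.
|Gal| = 2^2 = 4

4


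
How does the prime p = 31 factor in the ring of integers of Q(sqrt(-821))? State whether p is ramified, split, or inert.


K = Q(sqrt(-821)). Since d mod 4 = 3, disc(K) = -3284.
Check p | disc: -3284 mod 31 = 2.
p does not divide disc. Compute Legendre symbol (d/p):
16^((31-1)/2) mod 31 = 1
(d/p) = 1, so p splits: (p) = P*P' with e=1, f=1, g=2.
Therefore p is split.

split


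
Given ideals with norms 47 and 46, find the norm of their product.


N(IJ) = N(I) * N(J)
= 47 * 46
= 2162

2162


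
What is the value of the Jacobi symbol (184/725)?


Compute (184/725) via quadratic reciprocity:
  pull out 2: (2/725) = -1  (since 725 mod 8 = 5)
  pull out 2: (2/725) = -1  (since 725 mod 8 = 5)
  pull out 2: (2/725) = -1  (since 725 mod 8 = 5)
  reciprocity: (23/725) -> +(725/23)
  reduce: (12/23)
  pull out 2: (2/23) = +1  (since 23 mod 8 = 7)
  pull out 2: (2/23) = +1  (since 23 mod 8 = 7)
  reciprocity: (3/23) -> -(23/3)
  reduce: (2/3)
  pull out 2: (2/3) = -1  (since 3 mod 8 = 3)
  (1/3) = 1
Product of signs = -1

-1


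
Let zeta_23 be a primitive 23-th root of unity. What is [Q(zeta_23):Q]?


The degree equals Euler's totient phi(23).
23 = 23
phi(23) = 22

22


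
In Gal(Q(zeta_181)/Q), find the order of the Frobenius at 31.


The Frobenius at p in Gal(Q(zeta_n)/Q) = (Z/nZ)* is the class of p, so its order is ord_181(31), the smallest k >= 1 with 31^k = 1 mod 181.
n = 181 = 181, phi(181) = 180; the order divides phi(n).
Divisors of 180: 1, 2, 3, 4, 5, 6, 9, 10, 12, 15, 18, 20, 30, 36, 45, 60, 90, 180
Repeated squaring mod 181: 31^1 = 31, 31^2 = 56, 31^4 = 59, 31^8 = 42, 31^16 = 135, 31^32 = 125, 31^64 = 59, 31^128 = 42
Test divisors in increasing order:
  k=1: 31^1 = 31 mod 181
  k=2: 31^2 = 56 mod 181
  k=3: 31^3 = 56 * 31 = 107 mod 181
  k=4: 31^4 = 59 mod 181
  k=5: 31^5 = 59 * 31 = 19 mod 181
  k=6: 31^6 = 59 * 56 = 46 mod 181
  k=9: 31^9 = 42 * 31 = 35 mod 181
  k=10: 31^10 = 42 * 56 = 180 mod 181
  k=12: 31^12 = 42 * 59 = 125 mod 181
  k=15: 31^15 = 42 * 59 * 56 * 31 = 162 mod 181
  k=18: 31^18 = 135 * 56 = 139 mod 181
  k=20: 31^20 = 135 * 59 = 1 mod 181  <- first divisor giving 1
Order = 20

20
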